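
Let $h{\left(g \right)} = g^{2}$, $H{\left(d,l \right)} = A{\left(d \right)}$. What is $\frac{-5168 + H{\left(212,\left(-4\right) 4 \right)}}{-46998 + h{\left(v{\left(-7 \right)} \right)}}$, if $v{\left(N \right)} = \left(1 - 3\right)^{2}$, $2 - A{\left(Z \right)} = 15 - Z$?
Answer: $\frac{4969}{46982} \approx 0.10576$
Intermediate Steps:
$A{\left(Z \right)} = -13 + Z$ ($A{\left(Z \right)} = 2 - \left(15 - Z\right) = 2 + \left(-15 + Z\right) = -13 + Z$)
$H{\left(d,l \right)} = -13 + d$
$v{\left(N \right)} = 4$ ($v{\left(N \right)} = \left(-2\right)^{2} = 4$)
$\frac{-5168 + H{\left(212,\left(-4\right) 4 \right)}}{-46998 + h{\left(v{\left(-7 \right)} \right)}} = \frac{-5168 + \left(-13 + 212\right)}{-46998 + 4^{2}} = \frac{-5168 + 199}{-46998 + 16} = - \frac{4969}{-46982} = \left(-4969\right) \left(- \frac{1}{46982}\right) = \frac{4969}{46982}$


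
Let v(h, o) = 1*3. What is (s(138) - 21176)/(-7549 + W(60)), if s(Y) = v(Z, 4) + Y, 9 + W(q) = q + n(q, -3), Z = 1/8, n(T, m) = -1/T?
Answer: 1262100/449881 ≈ 2.8054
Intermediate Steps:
Z = ⅛ ≈ 0.12500
v(h, o) = 3
W(q) = -9 + q - 1/q (W(q) = -9 + (q - 1/q) = -9 + q - 1/q)
s(Y) = 3 + Y
(s(138) - 21176)/(-7549 + W(60)) = ((3 + 138) - 21176)/(-7549 + (-9 + 60 - 1/60)) = (141 - 21176)/(-7549 + (-9 + 60 - 1*1/60)) = -21035/(-7549 + (-9 + 60 - 1/60)) = -21035/(-7549 + 3059/60) = -21035/(-449881/60) = -21035*(-60/449881) = 1262100/449881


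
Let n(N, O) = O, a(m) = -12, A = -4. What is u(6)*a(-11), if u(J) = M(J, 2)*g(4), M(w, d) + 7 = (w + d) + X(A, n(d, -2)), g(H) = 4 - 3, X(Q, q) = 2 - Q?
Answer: -84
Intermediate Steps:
g(H) = 1
M(w, d) = -1 + d + w (M(w, d) = -7 + ((w + d) + (2 - 1*(-4))) = -7 + ((d + w) + (2 + 4)) = -7 + ((d + w) + 6) = -7 + (6 + d + w) = -1 + d + w)
u(J) = 1 + J (u(J) = (-1 + 2 + J)*1 = (1 + J)*1 = 1 + J)
u(6)*a(-11) = (1 + 6)*(-12) = 7*(-12) = -84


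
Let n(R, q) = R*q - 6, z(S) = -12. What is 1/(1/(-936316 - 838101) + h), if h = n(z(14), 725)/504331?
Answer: -894893500027/15448578733 ≈ -57.927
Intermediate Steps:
n(R, q) = -6 + R*q
h = -8706/504331 (h = (-6 - 12*725)/504331 = (-6 - 8700)*(1/504331) = -8706*1/504331 = -8706/504331 ≈ -0.017262)
1/(1/(-936316 - 838101) + h) = 1/(1/(-936316 - 838101) - 8706/504331) = 1/(1/(-1774417) - 8706/504331) = 1/(-1/1774417 - 8706/504331) = 1/(-15448578733/894893500027) = -894893500027/15448578733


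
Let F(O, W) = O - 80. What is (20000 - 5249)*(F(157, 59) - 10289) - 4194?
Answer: -150641406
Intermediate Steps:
F(O, W) = -80 + O
(20000 - 5249)*(F(157, 59) - 10289) - 4194 = (20000 - 5249)*((-80 + 157) - 10289) - 4194 = 14751*(77 - 10289) - 4194 = 14751*(-10212) - 4194 = -150637212 - 4194 = -150641406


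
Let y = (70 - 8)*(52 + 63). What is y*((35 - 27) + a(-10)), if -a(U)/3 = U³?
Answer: 21447040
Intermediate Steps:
a(U) = -3*U³
y = 7130 (y = 62*115 = 7130)
y*((35 - 27) + a(-10)) = 7130*((35 - 27) - 3*(-10)³) = 7130*(8 - 3*(-1000)) = 7130*(8 + 3000) = 7130*3008 = 21447040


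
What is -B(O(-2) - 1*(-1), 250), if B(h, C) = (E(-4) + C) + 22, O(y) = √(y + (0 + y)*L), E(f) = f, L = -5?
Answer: -268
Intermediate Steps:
O(y) = 2*√(-y) (O(y) = √(y + (0 + y)*(-5)) = √(y + y*(-5)) = √(y - 5*y) = √(-4*y) = 2*√(-y))
B(h, C) = 18 + C (B(h, C) = (-4 + C) + 22 = 18 + C)
-B(O(-2) - 1*(-1), 250) = -(18 + 250) = -1*268 = -268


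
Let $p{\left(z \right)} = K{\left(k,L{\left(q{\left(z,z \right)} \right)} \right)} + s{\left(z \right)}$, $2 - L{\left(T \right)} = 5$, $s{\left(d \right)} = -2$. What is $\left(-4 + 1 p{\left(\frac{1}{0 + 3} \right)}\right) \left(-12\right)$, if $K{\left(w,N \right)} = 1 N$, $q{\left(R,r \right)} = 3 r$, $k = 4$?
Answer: $108$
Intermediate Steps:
$L{\left(T \right)} = -3$ ($L{\left(T \right)} = 2 - 5 = -3$)
$K{\left(w,N \right)} = N$
$p{\left(z \right)} = -5$ ($p{\left(z \right)} = -3 - 2 = -5$)
$\left(-4 + 1 p{\left(\frac{1}{0 + 3} \right)}\right) \left(-12\right) = \left(-4 + 1 \left(-5\right)\right) \left(-12\right) = \left(-4 - 5\right) \left(-12\right) = \left(-9\right) \left(-12\right) = 108$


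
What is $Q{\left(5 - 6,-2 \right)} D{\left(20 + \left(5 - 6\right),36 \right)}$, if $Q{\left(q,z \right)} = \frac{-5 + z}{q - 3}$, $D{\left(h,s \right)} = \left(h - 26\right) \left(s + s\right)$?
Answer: $-882$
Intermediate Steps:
$D{\left(h,s \right)} = 2 s \left(-26 + h\right)$ ($D{\left(h,s \right)} = \left(-26 + h\right) 2 s = 2 s \left(-26 + h\right)$)
$Q{\left(q,z \right)} = \frac{-5 + z}{-3 + q}$
$Q{\left(5 - 6,-2 \right)} D{\left(20 + \left(5 - 6\right),36 \right)} = \frac{-5 - 2}{-3 + \left(5 - 6\right)} 2 \cdot 36 \left(-26 + \left(20 + \left(5 - 6\right)\right)\right) = \frac{1}{-3 + \left(5 - 6\right)} \left(-7\right) 2 \cdot 36 \left(-26 + \left(20 + \left(5 - 6\right)\right)\right) = \frac{1}{-3 - 1} \left(-7\right) 2 \cdot 36 \left(-26 + \left(20 - 1\right)\right) = \frac{1}{-4} \left(-7\right) 2 \cdot 36 \left(-26 + 19\right) = \left(- \frac{1}{4}\right) \left(-7\right) 2 \cdot 36 \left(-7\right) = \frac{7}{4} \left(-504\right) = -882$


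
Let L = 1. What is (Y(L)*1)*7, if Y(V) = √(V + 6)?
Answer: 7*√7 ≈ 18.520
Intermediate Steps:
Y(V) = √(6 + V)
(Y(L)*1)*7 = (√(6 + 1)*1)*7 = (√7*1)*7 = √7*7 = 7*√7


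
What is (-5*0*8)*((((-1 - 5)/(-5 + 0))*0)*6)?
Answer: 0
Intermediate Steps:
(-5*0*8)*((((-1 - 5)/(-5 + 0))*0)*6) = (0*8)*((-6/(-5)*0)*6) = 0*((-6*(-⅕)*0)*6) = 0*(((6/5)*0)*6) = 0*(0*6) = 0*0 = 0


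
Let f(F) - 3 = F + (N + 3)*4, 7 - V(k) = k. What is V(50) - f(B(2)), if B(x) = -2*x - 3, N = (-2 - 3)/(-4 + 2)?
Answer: -61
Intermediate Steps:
V(k) = 7 - k
N = 5/2 (N = -5/(-2) = -5*(-½) = 5/2 ≈ 2.5000)
B(x) = -3 - 2*x
f(F) = 25 + F (f(F) = 3 + (F + (5/2 + 3)*4) = 3 + (F + (11/2)*4) = 3 + (F + 22) = 3 + (22 + F) = 25 + F)
V(50) - f(B(2)) = (7 - 1*50) - (25 + (-3 - 2*2)) = (7 - 50) - (25 + (-3 - 4)) = -43 - (25 - 7) = -43 - 1*18 = -43 - 18 = -61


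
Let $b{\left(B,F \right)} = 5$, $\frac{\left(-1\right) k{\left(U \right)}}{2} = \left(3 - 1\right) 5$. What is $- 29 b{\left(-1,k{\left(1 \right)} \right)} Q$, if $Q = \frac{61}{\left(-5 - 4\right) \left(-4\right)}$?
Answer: $- \frac{8845}{36} \approx -245.69$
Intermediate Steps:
$k{\left(U \right)} = -20$ ($k{\left(U \right)} = - 2 \left(3 - 1\right) 5 = - 2 \cdot 2 \cdot 5 = \left(-2\right) 10 = -20$)
$Q = \frac{61}{36}$ ($Q = \frac{61}{\left(-5 - 4\right) \left(-4\right)} = \frac{61}{\left(-9\right) \left(-4\right)} = \frac{61}{36} \approx 1.6944$)
$- 29 b{\left(-1,k{\left(1 \right)} \right)} Q = \left(-29\right) 5 \cdot \frac{61}{36} = \left(-145\right) \frac{61}{36} = - \frac{8845}{36}$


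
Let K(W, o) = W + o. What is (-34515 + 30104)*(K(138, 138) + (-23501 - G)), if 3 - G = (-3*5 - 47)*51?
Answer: 116406290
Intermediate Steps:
G = 3165 (G = 3 - (-3*5 - 47)*51 = 3 - (-15 - 47)*51 = 3 - (-62)*51 = 3 - 1*(-3162) = 3 + 3162 = 3165)
(-34515 + 30104)*(K(138, 138) + (-23501 - G)) = (-34515 + 30104)*((138 + 138) + (-23501 - 1*3165)) = -4411*(276 + (-23501 - 3165)) = -4411*(276 - 26666) = -4411*(-26390) = 116406290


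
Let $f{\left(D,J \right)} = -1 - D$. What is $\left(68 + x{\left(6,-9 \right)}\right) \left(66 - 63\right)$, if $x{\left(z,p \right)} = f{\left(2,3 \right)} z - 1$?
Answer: $147$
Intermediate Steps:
$x{\left(z,p \right)} = -1 - 3 z$ ($x{\left(z,p \right)} = \left(-1 - 2\right) z - 1 = - 3 z - 1 = -1 - 3 z$)
$\left(68 + x{\left(6,-9 \right)}\right) \left(66 - 63\right) = \left(68 - 19\right) \left(66 - 63\right) = \left(68 - 19\right) 3 = 49 \cdot 3 = 147$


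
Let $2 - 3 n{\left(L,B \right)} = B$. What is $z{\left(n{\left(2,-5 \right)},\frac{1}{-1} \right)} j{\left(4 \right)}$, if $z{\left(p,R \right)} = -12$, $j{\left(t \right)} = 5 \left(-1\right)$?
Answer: $60$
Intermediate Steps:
$n{\left(L,B \right)} = \frac{2}{3} - \frac{B}{3}$
$j{\left(t \right)} = -5$
$z{\left(n{\left(2,-5 \right)},\frac{1}{-1} \right)} j{\left(4 \right)} = \left(-12\right) \left(-5\right) = 60$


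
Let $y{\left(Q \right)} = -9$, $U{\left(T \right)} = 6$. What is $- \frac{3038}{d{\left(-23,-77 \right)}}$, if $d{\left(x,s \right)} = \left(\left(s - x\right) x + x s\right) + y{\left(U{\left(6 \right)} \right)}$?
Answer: $- \frac{1519}{1502} \approx -1.0113$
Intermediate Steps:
$d{\left(x,s \right)} = -9 + s x + x \left(s - x\right)$ ($d{\left(x,s \right)} = \left(\left(s - x\right) x + x s\right) - 9 = \left(x \left(s - x\right) + s x\right) - 9 = \left(s x + x \left(s - x\right)\right) - 9 = -9 + s x + x \left(s - x\right)$)
$- \frac{3038}{d{\left(-23,-77 \right)}} = - \frac{3038}{-9 - \left(-23\right)^{2} + 2 \left(-77\right) \left(-23\right)} = - \frac{3038}{-9 - 529 + 3542} = - \frac{3038}{3004} = \left(-3038\right) \frac{1}{3004} = - \frac{1519}{1502}$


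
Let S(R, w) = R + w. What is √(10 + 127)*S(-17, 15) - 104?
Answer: -104 - 2*√137 ≈ -127.41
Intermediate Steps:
√(10 + 127)*S(-17, 15) - 104 = √(10 + 127)*(-17 + 15) - 104 = √137*(-2) - 104 = -2*√137 - 104 = -104 - 2*√137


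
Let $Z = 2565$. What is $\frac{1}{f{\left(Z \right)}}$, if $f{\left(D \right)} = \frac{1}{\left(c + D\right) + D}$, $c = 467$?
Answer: $5597$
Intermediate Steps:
$f{\left(D \right)} = \frac{1}{467 + 2 D}$ ($f{\left(D \right)} = \frac{1}{\left(467 + D\right) + D} = \frac{1}{467 + 2 D}$)
$\frac{1}{f{\left(Z \right)}} = \frac{1}{\frac{1}{467 + 2 \cdot 2565}} = \frac{1}{\frac{1}{467 + 5130}} = \frac{1}{\frac{1}{5597}} = 5597$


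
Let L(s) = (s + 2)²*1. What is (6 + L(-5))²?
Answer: 225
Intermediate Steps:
L(s) = (2 + s)² (L(s) = (2 + s)²*1 = (2 + s)²)
(6 + L(-5))² = (6 + (2 - 5)²)² = (6 + (-3)²)² = (6 + 9)² = 15² = 225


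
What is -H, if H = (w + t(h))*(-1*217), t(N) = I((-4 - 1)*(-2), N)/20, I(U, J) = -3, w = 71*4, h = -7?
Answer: 1231909/20 ≈ 61595.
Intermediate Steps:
w = 284
t(N) = -3/20
H = -1231909/20 (H = (284 - 3/20)*(-1*217) = (5677/20)*(-217) = -1231909/20 ≈ -61595.)
-H = -1*(-1231909/20) = 1231909/20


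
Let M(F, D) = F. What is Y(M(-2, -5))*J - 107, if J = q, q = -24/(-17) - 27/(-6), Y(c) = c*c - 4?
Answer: -107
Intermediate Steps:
Y(c) = -4 + c² (Y(c) = c² - 4 = -4 + c²)
q = 201/34 (q = -24*(-1/17) - 27*(-⅙) = 24/17 + 9/2 = 201/34 ≈ 5.9118)
J = 201/34 ≈ 5.9118
Y(M(-2, -5))*J - 107 = (-4 + (-2)²)*(201/34) - 107 = (-4 + 4)*(201/34) - 107 = 0*(201/34) - 107 = 0 - 107 = -107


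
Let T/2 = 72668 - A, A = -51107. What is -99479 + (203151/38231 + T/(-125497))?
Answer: -477271856647556/4797875807 ≈ -99476.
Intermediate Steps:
T = 247550 (T = 2*(72668 - 1*(-51107)) = 2*(72668 + 51107) = 2*123775 = 247550)
-99479 + (203151/38231 + T/(-125497)) = -99479 + (203151/38231 + 247550/(-125497)) = -99479 + (203151*(1/38231) + 247550*(-1/125497)) = -99479 + (203151/38231 - 247550/125497) = -99479 + 16030756997/4797875807 = -477271856647556/4797875807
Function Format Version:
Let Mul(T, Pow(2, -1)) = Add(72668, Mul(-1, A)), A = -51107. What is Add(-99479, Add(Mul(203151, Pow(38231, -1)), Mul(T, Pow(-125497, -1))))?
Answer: Rational(-477271856647556, 4797875807) ≈ -99476.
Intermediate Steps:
T = 247550 (T = Mul(2, Add(72668, Mul(-1, -51107))) = Mul(2, Add(72668, 51107)) = Mul(2, 123775) = 247550)
Add(-99479, Add(Mul(203151, Pow(38231, -1)), Mul(T, Pow(-125497, -1)))) = Add(-99479, Add(Mul(203151, Pow(38231, -1)), Mul(247550, Pow(-125497, -1)))) = Add(-99479, Add(Mul(203151, Rational(1, 38231)), Mul(247550, Rational(-1, 125497)))) = Add(-99479, Add(Rational(203151, 38231), Rational(-247550, 125497))) = Add(-99479, Rational(16030756997, 4797875807)) = Rational(-477271856647556, 4797875807)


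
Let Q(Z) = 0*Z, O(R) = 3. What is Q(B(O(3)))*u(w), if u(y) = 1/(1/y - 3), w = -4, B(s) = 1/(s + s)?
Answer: 0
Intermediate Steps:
B(s) = 1/(2*s)
u(y) = 1/(-3 + 1/y)
Q(Z) = 0
Q(B(O(3)))*u(w) = 0*(-1*(-4)/(-1 + 3*(-4))) = 0*(-1*(-4)/(-1 - 12)) = 0*(-1*(-4)/(-13)) = 0*(-1*(-4)*(-1/13)) = 0*(-4/13) = 0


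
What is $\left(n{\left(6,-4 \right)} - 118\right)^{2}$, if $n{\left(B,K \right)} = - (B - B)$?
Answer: $13924$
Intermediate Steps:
$n{\left(B,K \right)} = 0$ ($n{\left(B,K \right)} = \left(-1\right) 0 = 0$)
$\left(n{\left(6,-4 \right)} - 118\right)^{2} = \left(0 - 118\right)^{2} = \left(-118\right)^{2} = 13924$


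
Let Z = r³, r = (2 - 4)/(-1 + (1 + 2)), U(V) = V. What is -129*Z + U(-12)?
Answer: 117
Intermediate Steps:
r = -1 (r = -2/(-1 + 3) = -2/2 = -2*½ = -1)
Z = -1 (Z = (-1)³ = -1)
-129*Z + U(-12) = -129*(-1) - 12 = 129 - 12 = 117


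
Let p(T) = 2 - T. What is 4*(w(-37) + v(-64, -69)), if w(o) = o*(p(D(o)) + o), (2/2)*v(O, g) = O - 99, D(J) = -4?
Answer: 3936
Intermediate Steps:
v(O, g) = -99 + O (v(O, g) = O - 99 = -99 + O)
w(o) = o*(6 + o) (w(o) = o*((2 - 1*(-4)) + o) = o*((2 + 4) + o) = o*(6 + o))
4*(w(-37) + v(-64, -69)) = 4*(-37*(6 - 37) + (-99 - 64)) = 4*(-37*(-31) - 163) = 4*(1147 - 163) = 4*984 = 3936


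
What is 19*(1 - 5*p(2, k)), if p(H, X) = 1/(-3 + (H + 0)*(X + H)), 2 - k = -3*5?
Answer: 114/7 ≈ 16.286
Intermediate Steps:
k = 17 (k = 2 - (-3)*5 = 2 - 1*(-15) = 2 + 15 = 17)
p(H, X) = 1/(-3 + H*(H + X))
19*(1 - 5*p(2, k)) = 19*(1 - 5/(-3 + 2**2 + 2*17)) = 19*(1 - 5/(-3 + 4 + 34)) = 19*(1 - 5/35) = 19*(1 - 5*1/35) = 19*(1 - 1/7) = 19*(6/7) = 114/7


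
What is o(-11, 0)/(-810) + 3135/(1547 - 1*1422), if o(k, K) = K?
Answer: 627/25 ≈ 25.080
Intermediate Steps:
o(-11, 0)/(-810) + 3135/(1547 - 1*1422) = 0/(-810) + 3135/(1547 - 1*1422) = 0*(-1/810) + 3135/(1547 - 1422) = 0 + 3135/125 = 0 + 3135*(1/125) = 0 + 627/25 = 627/25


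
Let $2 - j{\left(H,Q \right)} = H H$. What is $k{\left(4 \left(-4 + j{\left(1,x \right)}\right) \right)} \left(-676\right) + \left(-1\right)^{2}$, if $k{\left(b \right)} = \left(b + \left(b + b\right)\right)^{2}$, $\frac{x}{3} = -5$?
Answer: $-876095$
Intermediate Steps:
$x = -15$ ($x = 3 \left(-5\right) = -15$)
$j{\left(H,Q \right)} = 2 - H^{2}$ ($j{\left(H,Q \right)} = 2 - H H = 2 - H^{2}$)
$k{\left(b \right)} = 9 b^{2}$ ($k{\left(b \right)} = \left(b + 2 b\right)^{2} = \left(3 b\right)^{2} = 9 b^{2}$)
$k{\left(4 \left(-4 + j{\left(1,x \right)}\right) \right)} \left(-676\right) + \left(-1\right)^{2} = 9 \left(4 \left(-4 + \left(2 - 1^{2}\right)\right)\right)^{2} \left(-676\right) + \left(-1\right)^{2} = 9 \left(4 \left(-4 + \left(2 - 1\right)\right)\right)^{2} \left(-676\right) + 1 = 9 \left(4 \left(-4 + 1\right)\right)^{2} \left(-676\right) + 1 = 9 \left(4 \left(-3\right)\right)^{2} \left(-676\right) + 1 = 9 \left(-12\right)^{2} \left(-676\right) + 1 = 9 \cdot 144 \left(-676\right) + 1 = 1296 \left(-676\right) + 1 = -876096 + 1 = -876095$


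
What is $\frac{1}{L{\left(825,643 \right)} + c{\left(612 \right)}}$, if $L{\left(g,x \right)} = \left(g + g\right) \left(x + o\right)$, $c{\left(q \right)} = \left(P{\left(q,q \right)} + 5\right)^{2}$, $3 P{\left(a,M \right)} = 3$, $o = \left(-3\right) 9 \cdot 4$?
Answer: $\frac{1}{882786} \approx 1.1328 \cdot 10^{-6}$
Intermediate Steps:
$o = -108$ ($o = \left(-27\right) 4 = -108$)
$P{\left(a,M \right)} = 1$ ($P{\left(a,M \right)} = \frac{1}{3} \cdot 3 = 1$)
$c{\left(q \right)} = 36$ ($c{\left(q \right)} = \left(1 + 5\right)^{2} = 6^{2} = 36$)
$L{\left(g,x \right)} = 2 g \left(-108 + x\right)$ ($L{\left(g,x \right)} = \left(g + g\right) \left(x - 108\right) = 2 g \left(-108 + x\right)$)
$\frac{1}{L{\left(825,643 \right)} + c{\left(612 \right)}} = \frac{1}{2 \cdot 825 \left(-108 + 643\right) + 36} = \frac{1}{2 \cdot 825 \cdot 535 + 36} = \frac{1}{882750 + 36} = \frac{1}{882786}$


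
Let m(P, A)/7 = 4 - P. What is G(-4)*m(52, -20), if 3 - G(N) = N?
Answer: -2352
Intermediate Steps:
G(N) = 3 - N
m(P, A) = 28 - 7*P (m(P, A) = 7*(4 - P) = 28 - 7*P)
G(-4)*m(52, -20) = (3 - 1*(-4))*(28 - 7*52) = (3 + 4)*(28 - 364) = 7*(-336) = -2352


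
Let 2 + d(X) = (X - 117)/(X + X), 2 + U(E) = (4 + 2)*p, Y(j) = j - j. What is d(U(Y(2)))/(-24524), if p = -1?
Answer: -93/392384 ≈ -0.00023701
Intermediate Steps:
Y(j) = 0
U(E) = -8 (U(E) = -2 + (4 + 2)*(-1) = -2 + 6*(-1) = -2 - 6 = -8)
d(X) = -2 + (-117 + X)/(2*X) (d(X) = -2 + (X - 117)/(X + X) = -2 + (-117 + X)/((2*X)) = -2 + (-117 + X)*(1/(2*X)) = -2 + (-117 + X)/(2*X))
d(U(Y(2)))/(-24524) = ((3/2)*(-39 - 1*(-8))/(-8))/(-24524) = ((3/2)*(-1/8)*(-39 + 8))*(-1/24524) = ((3/2)*(-1/8)*(-31))*(-1/24524) = (93/16)*(-1/24524) = -93/392384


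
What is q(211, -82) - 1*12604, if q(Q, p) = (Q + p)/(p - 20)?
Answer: -428579/34 ≈ -12605.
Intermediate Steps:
q(Q, p) = (Q + p)/(-20 + p)
q(211, -82) - 1*12604 = (211 - 82)/(-20 - 82) - 1*12604 = 129/(-102) - 12604 = -1/102*129 - 12604 = -43/34 - 12604 = -428579/34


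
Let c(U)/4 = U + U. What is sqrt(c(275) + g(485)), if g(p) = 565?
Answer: sqrt(2765) ≈ 52.583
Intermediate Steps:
c(U) = 8*U (c(U) = 4*(U + U) = 4*(2*U) = 8*U)
sqrt(c(275) + g(485)) = sqrt(8*275 + 565) = sqrt(2200 + 565) = sqrt(2765)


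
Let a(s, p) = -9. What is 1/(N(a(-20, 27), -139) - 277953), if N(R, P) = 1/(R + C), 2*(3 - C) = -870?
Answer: -429/119241836 ≈ -3.5977e-6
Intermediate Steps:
C = 438 (C = 3 - ½*(-870) = 3 + 435 = 438)
N(R, P) = 1/(438 + R) (N(R, P) = 1/(R + 438) = 1/(438 + R))
1/(N(a(-20, 27), -139) - 277953) = 1/(1/(438 - 9) - 277953) = 1/(1/429 - 277953) = 1/(-119241836/429) = -429/119241836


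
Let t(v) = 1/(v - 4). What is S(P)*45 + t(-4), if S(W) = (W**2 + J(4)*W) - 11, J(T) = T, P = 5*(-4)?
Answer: 111239/8 ≈ 13905.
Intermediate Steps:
P = -20
t(v) = 1/(-4 + v)
S(W) = -11 + W**2 + 4*W (S(W) = (W**2 + 4*W) - 11 = -11 + W**2 + 4*W)
S(P)*45 + t(-4) = (-11 + (-20)**2 + 4*(-20))*45 + 1/(-4 - 4) = (-11 + 400 - 80)*45 + 1/(-8) = 309*45 - 1/8 = 13905 - 1/8 = 111239/8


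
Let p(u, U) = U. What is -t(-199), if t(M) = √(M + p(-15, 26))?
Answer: -I*√173 ≈ -13.153*I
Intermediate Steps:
t(M) = √(26 + M) (t(M) = √(M + 26) = √(26 + M))
-t(-199) = -√(26 - 199) = -√(-173) = -I*√173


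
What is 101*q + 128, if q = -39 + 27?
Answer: -1084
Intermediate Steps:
q = -12
101*q + 128 = 101*(-12) + 128 = -1212 + 128 = -1084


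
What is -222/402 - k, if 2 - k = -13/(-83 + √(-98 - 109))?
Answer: -1141123/475432 + 39*I*√23/7096 ≈ -2.4002 + 0.026358*I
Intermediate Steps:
k = 2 + 13/(-83 + 3*I*√23) (k = 2 - (-13)/(-83 + √(-98 - 109)) = 2 - (-13)/(-83 + √(-207)) = 2 - (-13)/(-83 + 3*I*√23) = 2 + 13/(-83 + 3*I*√23) ≈ 1.8479 - 0.026358*I)
-222/402 - k = -222/402 - (13113/7096 - 39*I*√23/7096) = -222*1/402 + (-13113/7096 + 39*I*√23/7096) = -37/67 + (-13113/7096 + 39*I*√23/7096) = -1141123/475432 + 39*I*√23/7096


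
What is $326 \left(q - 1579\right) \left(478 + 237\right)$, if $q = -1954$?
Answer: $-823506970$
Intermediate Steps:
$326 \left(q - 1579\right) \left(478 + 237\right) = 326 \left(-1954 - 1579\right) \left(478 + 237\right) = 326 \left(\left(-3533\right) 715\right) = 326 \left(-2526095\right) = -823506970$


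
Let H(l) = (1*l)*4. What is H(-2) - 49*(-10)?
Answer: 482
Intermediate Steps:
H(l) = 4*l (H(l) = l*4 = 4*l)
H(-2) - 49*(-10) = 4*(-2) - 49*(-10) = -8 + 490 = 482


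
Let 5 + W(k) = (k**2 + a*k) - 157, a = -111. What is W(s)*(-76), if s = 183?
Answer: -989064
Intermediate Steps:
W(k) = -162 + k**2 - 111*k (W(k) = -5 + ((k**2 - 111*k) - 157) = -5 + (-157 + k**2 - 111*k) = -162 + k**2 - 111*k)
W(s)*(-76) = (-162 + 183**2 - 111*183)*(-76) = (-162 + 33489 - 20313)*(-76) = 13014*(-76) = -989064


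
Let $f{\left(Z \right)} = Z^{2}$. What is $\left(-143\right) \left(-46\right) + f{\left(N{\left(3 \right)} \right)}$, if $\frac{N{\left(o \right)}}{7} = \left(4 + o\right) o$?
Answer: $28187$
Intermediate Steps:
$N{\left(o \right)} = 7 o \left(4 + o\right)$ ($N{\left(o \right)} = 7 \left(4 + o\right) o = 7 o \left(4 + o\right)$)
$\left(-143\right) \left(-46\right) + f{\left(N{\left(3 \right)} \right)} = \left(-143\right) \left(-46\right) + \left(7 \cdot 3 \left(4 + 3\right)\right)^{2} = 6578 + \left(7 \cdot 3 \cdot 7\right)^{2} = 6578 + 147^{2} = 6578 + 21609 = 28187$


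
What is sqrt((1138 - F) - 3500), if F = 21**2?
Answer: I*sqrt(2803) ≈ 52.943*I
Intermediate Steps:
F = 441
sqrt((1138 - F) - 3500) = sqrt((1138 - 1*441) - 3500) = sqrt((1138 - 441) - 3500) = sqrt(697 - 3500) = sqrt(-2803) = I*sqrt(2803)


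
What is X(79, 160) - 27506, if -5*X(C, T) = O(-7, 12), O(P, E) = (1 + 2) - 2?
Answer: -137531/5 ≈ -27506.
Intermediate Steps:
O(P, E) = 1 (O(P, E) = 3 - 2 = 1)
X(C, T) = -1/5 (X(C, T) = -1/5*1 = -1/5)
X(79, 160) - 27506 = -1/5 - 27506 = -137531/5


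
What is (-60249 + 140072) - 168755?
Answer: -88932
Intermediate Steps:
(-60249 + 140072) - 168755 = 79823 - 168755 = -88932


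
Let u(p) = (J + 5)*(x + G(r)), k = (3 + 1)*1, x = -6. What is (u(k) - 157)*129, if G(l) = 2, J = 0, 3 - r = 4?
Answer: -22833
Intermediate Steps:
r = -1 (r = 3 - 1*4 = 3 - 4 = -1)
k = 4 (k = 4*1 = 4)
u(p) = -20 (u(p) = (0 + 5)*(-6 + 2) = 5*(-4) = -20)
(u(k) - 157)*129 = (-20 - 157)*129 = -177*129 = -22833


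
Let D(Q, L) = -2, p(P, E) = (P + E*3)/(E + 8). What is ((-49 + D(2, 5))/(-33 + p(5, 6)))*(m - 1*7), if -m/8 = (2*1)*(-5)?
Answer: 52122/439 ≈ 118.73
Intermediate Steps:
p(P, E) = (P + 3*E)/(8 + E)
m = 80 (m = -8*2*1*(-5) = -16*(-5) = -8*(-10) = 80)
((-49 + D(2, 5))/(-33 + p(5, 6)))*(m - 1*7) = ((-49 - 2)/(-33 + (5 + 3*6)/(8 + 6)))*(80 - 1*7) = (-51/(-33 + (5 + 18)/14))*(80 - 7) = -51/(-33 + (1/14)*23)*73 = -51/(-33 + 23/14)*73 = -51/(-439/14)*73 = -51*(-14/439)*73 = (714/439)*73 = 52122/439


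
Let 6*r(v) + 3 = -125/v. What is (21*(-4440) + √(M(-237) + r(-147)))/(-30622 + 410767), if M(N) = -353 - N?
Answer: -6216/25343 + I*√51314/7983045 ≈ -0.24527 + 2.8376e-5*I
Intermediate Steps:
r(v) = -½ - 125/(6*v) (r(v) = -½ + (-125/v)/6 = -½ - 125/(6*v))
(21*(-4440) + √(M(-237) + r(-147)))/(-30622 + 410767) = (21*(-4440) + √((-353 - 1*(-237)) + (⅙)*(-125 - 3*(-147))/(-147)))/(-30622 + 410767) = (-93240 + √((-353 + 237) + (⅙)*(-1/147)*(-125 + 441)))/380145 = (-93240 + √(-116 + (⅙)*(-1/147)*316))*(1/380145) = (-93240 + √(-116 - 158/441))*(1/380145) = (-93240 + √(-51314/441))*(1/380145) = (-93240 + I*√51314/21)*(1/380145) = -6216/25343 + I*√51314/7983045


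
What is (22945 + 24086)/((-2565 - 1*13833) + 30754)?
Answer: 47031/14356 ≈ 3.2761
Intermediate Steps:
(22945 + 24086)/((-2565 - 1*13833) + 30754) = 47031/((-2565 - 13833) + 30754) = 47031/(-16398 + 30754) = 47031/14356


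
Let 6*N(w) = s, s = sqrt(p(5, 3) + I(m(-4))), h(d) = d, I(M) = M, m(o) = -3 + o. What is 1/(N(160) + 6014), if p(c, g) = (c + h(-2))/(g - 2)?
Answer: 54126/325513765 - 3*I/325513765 ≈ 0.00016628 - 9.2162e-9*I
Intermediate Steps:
p(c, g) = (-2 + c)/(-2 + g) (p(c, g) = (c - 2)/(g - 2) = (-2 + c)/(-2 + g))
s = 2*I (s = sqrt((-2 + 5)/(-2 + 3) + (-3 - 4)) = sqrt(3/1 - 7) = sqrt(1*3 - 7) = sqrt(3 - 7) = sqrt(-4) = 2*I ≈ 2.0*I)
N(w) = I/3 (N(w) = (2*I)/6 = I/3)
1/(N(160) + 6014) = 1/(I/3 + 6014) = 1/(6014 + I/3) = 9*(6014 - I/3)/325513765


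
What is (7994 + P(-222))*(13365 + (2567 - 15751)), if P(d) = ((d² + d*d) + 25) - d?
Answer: 19332429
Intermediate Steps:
P(d) = 25 - d + 2*d² (P(d) = ((d² + d²) + 25) - d = (2*d² + 25) - d = (25 + 2*d²) - d = 25 - d + 2*d²)
(7994 + P(-222))*(13365 + (2567 - 15751)) = (7994 + (25 - 1*(-222) + 2*(-222)²))*(13365 + (2567 - 15751)) = (7994 + (25 + 222 + 2*49284))*(13365 - 13184) = (7994 + (25 + 222 + 98568))*181 = (7994 + 98815)*181 = 106809*181 = 19332429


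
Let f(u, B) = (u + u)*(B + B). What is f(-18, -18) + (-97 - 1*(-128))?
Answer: 1327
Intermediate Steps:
f(u, B) = 4*B*u (f(u, B) = (2*u)*(2*B) = 4*B*u)
f(-18, -18) + (-97 - 1*(-128)) = 4*(-18)*(-18) + (-97 - 1*(-128)) = 1296 + (-97 + 128) = 1296 + 31 = 1327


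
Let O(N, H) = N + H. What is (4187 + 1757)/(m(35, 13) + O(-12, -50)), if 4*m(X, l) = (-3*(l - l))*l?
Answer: -2972/31 ≈ -95.871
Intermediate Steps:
O(N, H) = H + N
m(X, l) = 0 (m(X, l) = ((-3*(l - l))*l)/4 = ((-3*0)*l)/4 = (0*l)/4 = (1/4)*0 = 0)
(4187 + 1757)/(m(35, 13) + O(-12, -50)) = (4187 + 1757)/(0 + (-50 - 12)) = 5944/(0 - 62) = 5944/(-62) = 5944*(-1/62) = -2972/31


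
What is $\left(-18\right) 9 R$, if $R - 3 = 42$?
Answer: $-7290$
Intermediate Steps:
$R = 45$ ($R = 3 + 42 = 45$)
$\left(-18\right) 9 R = \left(-18\right) 9 \cdot 45 = \left(-162\right) 45 = -7290$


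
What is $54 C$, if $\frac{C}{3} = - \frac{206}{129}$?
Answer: $- \frac{11124}{43} \approx -258.7$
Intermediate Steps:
$C = - \frac{206}{43}$ ($C = 3 \left(- \frac{206}{129}\right) = - \frac{206}{43} \approx -4.7907$)
$54 C = 54 \left(- \frac{206}{43}\right) = - \frac{11124}{43}$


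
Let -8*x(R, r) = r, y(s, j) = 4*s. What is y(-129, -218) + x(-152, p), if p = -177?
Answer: -3951/8 ≈ -493.88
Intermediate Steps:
x(R, r) = -r/8
y(-129, -218) + x(-152, p) = 4*(-129) - 1/8*(-177) = -516 + 177/8 = -3951/8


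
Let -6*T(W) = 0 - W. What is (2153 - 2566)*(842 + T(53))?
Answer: -2108365/6 ≈ -3.5139e+5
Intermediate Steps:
T(W) = W/6 (T(W) = -(0 - W)/6 = -(-1)*W/6 = W/6)
(2153 - 2566)*(842 + T(53)) = (2153 - 2566)*(842 + (⅙)*53) = -413*(842 + 53/6) = -413*5105/6 = -2108365/6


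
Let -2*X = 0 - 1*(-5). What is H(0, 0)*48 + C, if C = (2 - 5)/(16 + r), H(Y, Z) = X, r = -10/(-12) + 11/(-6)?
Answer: -601/5 ≈ -120.20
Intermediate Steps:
X = -5/2 (X = -(0 - 1*(-5))/2 = -(0 + 5)/2 = -1/2*5 = -5/2 ≈ -2.5000)
r = -1 (r = -10*(-1/12) + 11*(-1/6) = 5/6 - 11/6 = -1)
H(Y, Z) = -5/2
C = -1/5 (C = (2 - 5)/(16 - 1) = -3/15 = -3*1/15 = -1/5 ≈ -0.20000)
H(0, 0)*48 + C = -5/2*48 - 1/5 = -120 - 1/5 = -601/5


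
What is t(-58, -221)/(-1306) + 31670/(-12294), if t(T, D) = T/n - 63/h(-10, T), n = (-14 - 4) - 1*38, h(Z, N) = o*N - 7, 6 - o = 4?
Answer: -23752148699/9216123336 ≈ -2.5772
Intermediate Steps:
o = 2 (o = 6 - 1*4 = 6 - 4 = 2)
h(Z, N) = -7 + 2*N (h(Z, N) = 2*N - 7 = -7 + 2*N)
n = -56 (n = -18 - 38 = -56)
t(T, D) = -63/(-7 + 2*T) - T/56 (t(T, D) = T/(-56) - 63/(-7 + 2*T) = T*(-1/56) - 63/(-7 + 2*T) = -T/56 - 63/(-7 + 2*T) = -63/(-7 + 2*T) - T/56)
t(-58, -221)/(-1306) + 31670/(-12294) = ((-3528 - 1*(-58)*(-7 + 2*(-58)))/(56*(-7 + 2*(-58))))/(-1306) + 31670/(-12294) = ((-3528 - 1*(-58)*(-7 - 116))/(56*(-7 - 116)))*(-1/1306) + 31670*(-1/12294) = ((1/56)*(-3528 - 1*(-58)*(-123))/(-123))*(-1/1306) - 15835/6147 = ((1/56)*(-1/123)*(-3528 - 7134))*(-1/1306) - 15835/6147 = ((1/56)*(-1/123)*(-10662))*(-1/1306) - 15835/6147 = (1777/1148)*(-1/1306) - 15835/6147 = -1777/1499288 - 15835/6147 = -23752148699/9216123336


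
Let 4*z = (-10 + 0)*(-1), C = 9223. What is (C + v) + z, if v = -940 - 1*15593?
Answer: -14615/2 ≈ -7307.5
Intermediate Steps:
v = -16533 (v = -940 - 15593 = -16533)
z = 5/2 (z = ((-10 + 0)*(-1))/4 = (-10*(-1))/4 = (1/4)*10 = 5/2 ≈ 2.5000)
(C + v) + z = (9223 - 16533) + 5/2 = -7310 + 5/2 = -14615/2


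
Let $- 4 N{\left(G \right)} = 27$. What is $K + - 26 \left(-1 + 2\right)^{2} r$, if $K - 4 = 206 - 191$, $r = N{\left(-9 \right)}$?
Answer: $\frac{389}{2} \approx 194.5$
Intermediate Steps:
$N{\left(G \right)} = - \frac{27}{4}$ ($N{\left(G \right)} = \left(- \frac{1}{4}\right) 27 = - \frac{27}{4}$)
$r = - \frac{27}{4} \approx -6.75$
$K = 19$ ($K = 4 + \left(206 - 191\right) = 4 + 15 = 19$)
$K + - 26 \left(-1 + 2\right)^{2} r = 19 + - 26 \left(-1 + 2\right)^{2} \left(- \frac{27}{4}\right) = 19 + - 26 \cdot 1^{2} \left(- \frac{27}{4}\right) = 19 + \left(-26\right) 1 \left(- \frac{27}{4}\right) = 19 - - \frac{351}{2} = 19 + \frac{351}{2} = \frac{389}{2}$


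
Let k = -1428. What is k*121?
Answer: -172788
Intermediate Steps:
k*121 = -1428*121 = -172788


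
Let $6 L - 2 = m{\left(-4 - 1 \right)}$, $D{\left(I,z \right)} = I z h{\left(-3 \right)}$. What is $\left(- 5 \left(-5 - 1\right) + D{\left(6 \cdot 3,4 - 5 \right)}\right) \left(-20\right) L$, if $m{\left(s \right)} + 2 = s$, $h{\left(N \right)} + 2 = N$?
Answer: $2000$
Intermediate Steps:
$h{\left(N \right)} = -2 + N$
$m{\left(s \right)} = -2 + s$
$D{\left(I,z \right)} = - 5 I z$ ($D{\left(I,z \right)} = I z \left(-2 - 3\right) = I z \left(-5\right) = - 5 I z$)
$L = - \frac{5}{6}$ ($L = \frac{1}{3} + \frac{-2 - 5}{6} = \frac{1}{3} + \frac{1}{6} \left(-7\right) = \frac{1}{3} - \frac{7}{6} = - \frac{5}{6} \approx -0.83333$)
$\left(- 5 \left(-5 - 1\right) + D{\left(6 \cdot 3,4 - 5 \right)}\right) \left(-20\right) L = \left(- 5 \left(-5 - 1\right) - 5 \cdot 6 \cdot 3 \left(4 - 5\right)\right) \left(-20\right) \left(- \frac{5}{6}\right) = \left(- 5 \left(-5 - 1\right) - 90 \left(4 - 5\right)\right) \left(-20\right) \left(- \frac{5}{6}\right) = \left(\left(-5\right) \left(-6\right) - 90 \left(-1\right)\right) \left(-20\right) \left(- \frac{5}{6}\right) = \left(30 + 90\right) \left(-20\right) \left(- \frac{5}{6}\right) = 120 \left(-20\right) \left(- \frac{5}{6}\right) = \left(-2400\right) \left(- \frac{5}{6}\right) = 2000$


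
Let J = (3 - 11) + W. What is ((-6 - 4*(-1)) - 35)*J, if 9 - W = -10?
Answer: -407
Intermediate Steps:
W = 19 (W = 9 - 1*(-10) = 9 + 10 = 19)
J = 11 (J = (3 - 11) + 19 = -8 + 19 = 11)
((-6 - 4*(-1)) - 35)*J = ((-6 - 4*(-1)) - 35)*11 = ((-6 - 1*(-4)) - 35)*11 = ((-6 + 4) - 35)*11 = (-2 - 35)*11 = -37*11 = -407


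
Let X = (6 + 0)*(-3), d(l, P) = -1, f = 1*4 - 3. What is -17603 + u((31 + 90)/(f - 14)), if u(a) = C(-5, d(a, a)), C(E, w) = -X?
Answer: -17585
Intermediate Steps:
f = 1 (f = 4 - 3 = 1)
X = -18 (X = 6*(-3) = -18)
C(E, w) = 18 (C(E, w) = -1*(-18) = 18)
u(a) = 18
-17603 + u((31 + 90)/(f - 14)) = -17603 + 18 = -17585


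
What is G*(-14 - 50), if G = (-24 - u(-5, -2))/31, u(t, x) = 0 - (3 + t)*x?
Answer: 1280/31 ≈ 41.290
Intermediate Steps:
u(t, x) = -x*(3 + t) (u(t, x) = 0 - x*(3 + t) = -x*(3 + t))
G = -20/31 (G = (-24 - (-1)*(-2)*(3 - 5))/31 = (-24 - (-1)*(-2)*(-2))*(1/31) = (-24 - 1*(-4))*(1/31) = (-24 + 4)*(1/31) = -20*1/31 = -20/31 ≈ -0.64516)
G*(-14 - 50) = -20*(-14 - 50)/31 = -20/31*(-64) = 1280/31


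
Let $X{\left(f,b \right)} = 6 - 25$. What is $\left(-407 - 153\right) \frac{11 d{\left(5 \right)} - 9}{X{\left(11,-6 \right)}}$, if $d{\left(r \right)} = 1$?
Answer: $\frac{1120}{19} \approx 58.947$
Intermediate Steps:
$X{\left(f,b \right)} = -19$ ($X{\left(f,b \right)} = 6 - 25 = -19$)
$\left(-407 - 153\right) \frac{11 d{\left(5 \right)} - 9}{X{\left(11,-6 \right)}} = \left(-407 - 153\right) \frac{11 \cdot 1 - 9}{-19} = \left(-407 - 153\right) \left(11 - 9\right) \left(- \frac{1}{19}\right) = - 560 \cdot 2 \left(- \frac{1}{19}\right) = \left(-560\right) \left(- \frac{2}{19}\right) = \frac{1120}{19}$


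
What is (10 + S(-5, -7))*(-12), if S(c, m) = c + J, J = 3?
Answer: -96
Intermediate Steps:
S(c, m) = 3 + c (S(c, m) = c + 3 = 3 + c)
(10 + S(-5, -7))*(-12) = (10 + (3 - 5))*(-12) = (10 - 2)*(-12) = 8*(-12) = -96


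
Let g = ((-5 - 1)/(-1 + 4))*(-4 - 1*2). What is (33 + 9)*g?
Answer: 504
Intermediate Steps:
g = 12 (g = (-6/3)*(-4 - 2) = -6*1/3*(-6) = -2*(-6) = 12)
(33 + 9)*g = (33 + 9)*12 = 42*12 = 504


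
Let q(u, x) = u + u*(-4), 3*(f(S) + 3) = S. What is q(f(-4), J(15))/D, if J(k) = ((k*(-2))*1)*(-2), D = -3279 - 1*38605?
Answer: -13/41884 ≈ -0.00031038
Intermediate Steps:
f(S) = -3 + S/3
D = -41884 (D = -3279 - 38605 = -41884)
J(k) = 4*k (J(k) = (-2*k*1)*(-2) = -2*k*(-2) = 4*k)
q(u, x) = -3*u (q(u, x) = u - 4*u = -3*u)
q(f(-4), J(15))/D = -3*(-3 + (⅓)*(-4))/(-41884) = -3*(-3 - 4/3)*(-1/41884) = -3*(-13/3)*(-1/41884) = 13*(-1/41884) = -13/41884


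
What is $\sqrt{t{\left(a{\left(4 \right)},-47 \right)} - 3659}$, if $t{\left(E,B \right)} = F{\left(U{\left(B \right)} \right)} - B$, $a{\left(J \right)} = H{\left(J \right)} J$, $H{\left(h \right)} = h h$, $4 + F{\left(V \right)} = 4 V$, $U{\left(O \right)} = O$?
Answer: $2 i \sqrt{951} \approx 61.677 i$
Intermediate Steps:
$F{\left(V \right)} = -4 + 4 V$
$H{\left(h \right)} = h^{2}$
$a{\left(J \right)} = J^{3}$ ($a{\left(J \right)} = J^{2} J = J^{3}$)
$t{\left(E,B \right)} = -4 + 3 B$ ($t{\left(E,B \right)} = \left(-4 + 4 B\right) - B = -4 + 3 B$)
$\sqrt{t{\left(a{\left(4 \right)},-47 \right)} - 3659} = \sqrt{\left(-4 + 3 \left(-47\right)\right) - 3659} = \sqrt{\left(-4 - 141\right) - 3659} = \sqrt{-145 - 3659} = \sqrt{-3804} = 2 i \sqrt{951}$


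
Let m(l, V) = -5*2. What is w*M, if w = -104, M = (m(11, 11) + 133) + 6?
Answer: -13416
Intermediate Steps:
m(l, V) = -10
M = 129 (M = (-10 + 133) + 6 = 123 + 6 = 129)
w*M = -104*129 = -13416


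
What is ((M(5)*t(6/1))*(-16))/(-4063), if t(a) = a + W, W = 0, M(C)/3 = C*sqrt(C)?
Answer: 1440*sqrt(5)/4063 ≈ 0.79250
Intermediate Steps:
M(C) = 3*C**(3/2) (M(C) = 3*(C*sqrt(C)) = 3*C**(3/2))
t(a) = a (t(a) = a + 0 = a)
((M(5)*t(6/1))*(-16))/(-4063) = (((3*5**(3/2))*(6/1))*(-16))/(-4063) = (((3*(5*sqrt(5)))*(6*1))*(-16))*(-1/4063) = (((15*sqrt(5))*6)*(-16))*(-1/4063) = ((90*sqrt(5))*(-16))*(-1/4063) = -1440*sqrt(5)*(-1/4063) = 1440*sqrt(5)/4063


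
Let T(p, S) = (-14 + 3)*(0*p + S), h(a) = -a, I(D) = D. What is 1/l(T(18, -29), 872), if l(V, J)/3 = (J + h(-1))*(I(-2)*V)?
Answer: -1/1670922 ≈ -5.9847e-7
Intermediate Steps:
T(p, S) = -11*S (T(p, S) = -11*(0 + S) = -11*S)
l(V, J) = -6*V*(1 + J) (l(V, J) = 3*((J - 1*(-1))*(-2*V)) = 3*((J + 1)*(-2*V)) = 3*((1 + J)*(-2*V)) = 3*(-2*V*(1 + J)) = -6*V*(1 + J))
1/l(T(18, -29), 872) = 1/(-6*(-11*(-29))*(1 + 872)) = 1/(-6*319*873) = 1/(-1670922) = -1/1670922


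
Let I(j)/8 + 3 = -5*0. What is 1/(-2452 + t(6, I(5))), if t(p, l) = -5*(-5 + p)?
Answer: -1/2457 ≈ -0.00040700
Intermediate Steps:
I(j) = -24 (I(j) = -24 + 8*(-5*0) = -24 + 8*0 = -24 + 0 = -24)
t(p, l) = 25 - 5*p
1/(-2452 + t(6, I(5))) = 1/(-2452 + (25 - 5*6)) = 1/(-2452 + (25 - 30)) = 1/(-2452 - 5) = 1/(-2457) = -1/2457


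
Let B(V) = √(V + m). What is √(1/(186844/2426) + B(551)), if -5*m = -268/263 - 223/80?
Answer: √(195957309093350 + 2869221540115*√15265911007)/122849930 ≈ 4.8479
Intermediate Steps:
m = 80089/105200 (m = -(-268/263 - 223/80)/5 = -⅕*(-80089/21040) = 80089/105200 ≈ 0.76130)
B(V) = √(80089/105200 + V) (B(V) = √(V + 80089/105200) = √(80089/105200 + V))
√(1/(186844/2426) + B(551)) = √(1/(186844/2426) + √(21063407 + 27667600*551)/5260) = √(1/(186844*(1/2426)) + √(21063407 + 15244847600)/5260) = √(1/(93422/1213) + √15265911007/5260) = √(1213/93422 + √15265911007/5260)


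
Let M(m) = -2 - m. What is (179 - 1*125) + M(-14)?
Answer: 66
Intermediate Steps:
(179 - 1*125) + M(-14) = (179 - 1*125) + (-2 - 1*(-14)) = (179 - 125) + (-2 + 14) = 54 + 12 = 66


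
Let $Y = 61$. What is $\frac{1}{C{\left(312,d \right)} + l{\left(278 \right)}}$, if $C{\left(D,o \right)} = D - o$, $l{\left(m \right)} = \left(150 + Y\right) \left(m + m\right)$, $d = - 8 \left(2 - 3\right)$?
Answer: $\frac{1}{117620} \approx 8.502 \cdot 10^{-6}$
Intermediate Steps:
$d = 8$ ($d = \left(-8\right) \left(-1\right) = 8$)
$l{\left(m \right)} = 422 m$ ($l{\left(m \right)} = \left(150 + 61\right) \left(m + m\right) = 211 \cdot 2 m = 422 m$)
$\frac{1}{C{\left(312,d \right)} + l{\left(278 \right)}} = \frac{1}{\left(312 - 8\right) + 422 \cdot 278} = \frac{1}{\left(312 - 8\right) + 117316} = \frac{1}{304 + 117316} = \frac{1}{117620}$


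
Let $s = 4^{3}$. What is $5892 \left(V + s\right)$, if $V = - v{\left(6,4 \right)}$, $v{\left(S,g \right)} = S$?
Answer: $341736$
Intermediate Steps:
$V = -6$ ($V = \left(-1\right) 6 = -6$)
$s = 64$
$5892 \left(V + s\right) = 5892 \left(-6 + 64\right) = 5892 \cdot 58 = 341736$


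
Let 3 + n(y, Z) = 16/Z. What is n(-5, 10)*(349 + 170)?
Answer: -3633/5 ≈ -726.60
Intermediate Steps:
n(y, Z) = -3 + 16/Z
n(-5, 10)*(349 + 170) = (-3 + 16/10)*(349 + 170) = (-3 + 16*(1/10))*519 = (-3 + 8/5)*519 = -7/5*519 = -3633/5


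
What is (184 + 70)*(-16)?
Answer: -4064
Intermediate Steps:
(184 + 70)*(-16) = 254*(-16) = -4064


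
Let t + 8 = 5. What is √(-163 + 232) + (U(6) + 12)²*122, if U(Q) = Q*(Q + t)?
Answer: 109800 + √69 ≈ 1.0981e+5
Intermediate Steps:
t = -3 (t = -8 + 5 = -3)
U(Q) = Q*(-3 + Q) (U(Q) = Q*(Q - 3) = Q*(-3 + Q))
√(-163 + 232) + (U(6) + 12)²*122 = √(-163 + 232) + (6*(-3 + 6) + 12)²*122 = √69 + (6*3 + 12)²*122 = √69 + (18 + 12)²*122 = √69 + 30²*122 = √69 + 900*122 = √69 + 109800 = 109800 + √69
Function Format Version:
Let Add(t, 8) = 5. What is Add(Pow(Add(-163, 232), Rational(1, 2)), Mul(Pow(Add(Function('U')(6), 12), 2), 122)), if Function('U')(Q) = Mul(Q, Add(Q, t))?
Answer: Add(109800, Pow(69, Rational(1, 2))) ≈ 1.0981e+5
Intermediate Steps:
t = -3 (t = Add(-8, 5) = -3)
Function('U')(Q) = Mul(Q, Add(-3, Q)) (Function('U')(Q) = Mul(Q, Add(Q, -3)) = Mul(Q, Add(-3, Q)))
Add(Pow(Add(-163, 232), Rational(1, 2)), Mul(Pow(Add(Function('U')(6), 12), 2), 122)) = Add(Pow(Add(-163, 232), Rational(1, 2)), Mul(Pow(Add(Mul(6, Add(-3, 6)), 12), 2), 122)) = Add(Pow(69, Rational(1, 2)), Mul(Pow(Add(Mul(6, 3), 12), 2), 122)) = Add(Pow(69, Rational(1, 2)), Mul(Pow(Add(18, 12), 2), 122)) = Add(Pow(69, Rational(1, 2)), Mul(Pow(30, 2), 122)) = Add(Pow(69, Rational(1, 2)), Mul(900, 122)) = Add(Pow(69, Rational(1, 2)), 109800) = Add(109800, Pow(69, Rational(1, 2)))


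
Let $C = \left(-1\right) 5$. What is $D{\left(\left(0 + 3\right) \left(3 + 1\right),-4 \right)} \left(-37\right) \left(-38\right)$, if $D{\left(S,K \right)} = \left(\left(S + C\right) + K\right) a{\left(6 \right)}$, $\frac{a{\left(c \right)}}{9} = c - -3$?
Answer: $341658$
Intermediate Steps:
$C = -5$
$a{\left(c \right)} = 27 + 9 c$ ($a{\left(c \right)} = 9 \left(c - -3\right) = 9 \left(c + 3\right) = 9 \left(3 + c\right) = 27 + 9 c$)
$D{\left(S,K \right)} = -405 + 81 K + 81 S$ ($D{\left(S,K \right)} = \left(\left(S - 5\right) + K\right) \left(27 + 9 \cdot 6\right) = \left(\left(-5 + S\right) + K\right) \left(27 + 54\right) = \left(-5 + K + S\right) 81 = -405 + 81 K + 81 S$)
$D{\left(\left(0 + 3\right) \left(3 + 1\right),-4 \right)} \left(-37\right) \left(-38\right) = \left(-405 + 81 \left(-4\right) + 81 \left(0 + 3\right) \left(3 + 1\right)\right) \left(-37\right) \left(-38\right) = \left(-405 - 324 + 81 \cdot 3 \cdot 4\right) \left(-37\right) \left(-38\right) = \left(-405 - 324 + 81 \cdot 12\right) \left(-37\right) \left(-38\right) = \left(-405 - 324 + 972\right) \left(-37\right) \left(-38\right) = 243 \left(-37\right) \left(-38\right) = \left(-8991\right) \left(-38\right) = 341658$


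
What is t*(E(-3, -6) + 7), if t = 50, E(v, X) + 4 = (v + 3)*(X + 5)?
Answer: 150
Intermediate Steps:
E(v, X) = -4 + (3 + v)*(5 + X) (E(v, X) = -4 + (v + 3)*(X + 5) = -4 + (3 + v)*(5 + X))
t*(E(-3, -6) + 7) = 50*((11 + 3*(-6) + 5*(-3) - 6*(-3)) + 7) = 50*((11 - 18 - 15 + 18) + 7) = 50*(-4 + 7) = 50*3 = 150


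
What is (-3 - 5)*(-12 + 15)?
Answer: -24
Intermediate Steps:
(-3 - 5)*(-12 + 15) = -8*3 = -24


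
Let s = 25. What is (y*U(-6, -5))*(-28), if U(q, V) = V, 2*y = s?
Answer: 1750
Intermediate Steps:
y = 25/2 (y = (½)*25 = 25/2 ≈ 12.500)
(y*U(-6, -5))*(-28) = ((25/2)*(-5))*(-28) = -125/2*(-28) = 1750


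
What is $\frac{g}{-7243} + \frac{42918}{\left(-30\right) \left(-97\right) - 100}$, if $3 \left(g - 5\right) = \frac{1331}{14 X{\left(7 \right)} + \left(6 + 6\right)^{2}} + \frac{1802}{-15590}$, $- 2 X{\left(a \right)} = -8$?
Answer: $\frac{9691832143017}{634601239400} \approx 15.272$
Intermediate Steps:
$X{\left(a \right)} = 4$ ($X{\left(a \right)} = \left(- \frac{1}{2}\right) \left(-8\right) = 4$)
$g = \frac{2238663}{311800}$ ($g = 5 + \frac{\frac{1331}{14 \cdot 4 + \left(6 + 6\right)^{2}} + \frac{1802}{-15590}}{3} = 5 + \frac{\frac{1331}{56 + 12^{2}} + 1802 \left(- \frac{1}{15590}\right)}{3} = 5 + \frac{\frac{1331}{56 + 144} - \frac{901}{7795}}{3} = 5 + \frac{\frac{1331}{200} - \frac{901}{7795}}{3} = 5 + \frac{1}{3} \cdot \frac{2038989}{311800} = 5 + \frac{679663}{311800} = \frac{2238663}{311800} \approx 7.1798$)
$\frac{g}{-7243} + \frac{42918}{\left(-30\right) \left(-97\right) - 100} = \frac{2238663}{311800 \left(-7243\right)} + \frac{42918}{\left(-30\right) \left(-97\right) - 100} = \frac{2238663}{311800} \left(- \frac{1}{7243}\right) + \frac{42918}{2910 - 100} = - \frac{2238663}{2258367400} + \frac{42918}{2810} = - \frac{2238663}{2258367400} + 42918 \cdot \frac{1}{2810} = - \frac{2238663}{2258367400} + \frac{21459}{1405} = \frac{9691832143017}{634601239400}$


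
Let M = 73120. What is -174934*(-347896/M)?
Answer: 3803677429/4570 ≈ 8.3231e+5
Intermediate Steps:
-174934*(-347896/M) = -174934/(73120/(-347896)) = -174934/(73120*(-1/347896)) = -174934/(-9140/43487) = -174934*(-43487/9140) = 3803677429/4570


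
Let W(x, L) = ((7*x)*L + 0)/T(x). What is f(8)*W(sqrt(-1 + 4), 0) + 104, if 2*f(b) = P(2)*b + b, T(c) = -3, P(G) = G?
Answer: 104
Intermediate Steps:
W(x, L) = -7*L*x/3 (W(x, L) = ((7*x)*L + 0)/(-3) = (7*L*x + 0)*(-1/3) = (7*L*x)*(-1/3) = -7*L*x/3)
f(b) = 3*b/2 (f(b) = (2*b + b)/2 = (3*b)/2 = 3*b/2)
f(8)*W(sqrt(-1 + 4), 0) + 104 = ((3/2)*8)*(-7/3*0*sqrt(-1 + 4)) + 104 = 12*(-7/3*0*sqrt(3)) + 104 = 12*0 + 104 = 0 + 104 = 104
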